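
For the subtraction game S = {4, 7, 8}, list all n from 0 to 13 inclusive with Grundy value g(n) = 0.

Build the Grundy sequence with g(k) = mex{g(k−s) : s ∈ {4, 7, 8}, s ≤ k}:
g(0) = mex{} = 0
g(1) = mex{} = 0
g(2) = mex{} = 0
g(3) = mex{} = 0
g(4) = mex{0} = 1
g(5) = mex{0} = 1
g(6) = mex{0} = 1
g(7) = mex{0} = 1
g(8) = mex{0,1} = 2
g(9) = mex{0,1} = 2
g(10) = mex{0,1} = 2
g(11) = mex{0,1} = 2
g(12) = mex{1,2} = 0
g(13) = mex{1,2} = 0
The P-positions (g = 0) in 0..13 are 0, 1, 2, 3, 12, 13.

0, 1, 2, 3, 12, 13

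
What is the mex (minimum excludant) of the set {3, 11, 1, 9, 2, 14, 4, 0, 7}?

The values 0, 1, 2, 3, 4 are all present; 5 is the first non-negative integer missing from the set.

5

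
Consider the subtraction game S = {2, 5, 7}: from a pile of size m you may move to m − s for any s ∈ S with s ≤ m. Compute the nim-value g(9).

2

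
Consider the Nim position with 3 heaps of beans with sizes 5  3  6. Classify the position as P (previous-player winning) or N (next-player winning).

P-position

In binary:
  101  (5)
  011  (3)
  110  (6)
  ---
  000  (0)
The nim-sum is 0, so this is a P-position: the player to move is in a losing position under optimal play.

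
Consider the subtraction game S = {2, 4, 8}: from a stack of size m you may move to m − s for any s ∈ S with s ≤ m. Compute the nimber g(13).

Compute g(0), g(1), … for moves {2, 4, 8}:
g(0) = mex{} = 0
g(1) = mex{} = 0
g(2) = mex{0} = 1
g(3) = mex{0} = 1
g(4) = mex{0,1} = 2
g(5) = mex{0,1} = 2
g(6) = mex{1,2} = 0
g(7) = mex{1,2} = 0
g(8) = mex{0,2} = 1
g(9) = mex{0,2} = 1
g(10) = mex{0,1} = 2
g(11) = mex{0,1} = 2
g(12) = mex{1,2} = 0
g(13) = mex{1,2} = 0
So g(13) = 0.

0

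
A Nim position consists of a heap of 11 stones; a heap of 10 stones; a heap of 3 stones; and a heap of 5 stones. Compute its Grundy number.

7

Nim-sum: 11 XOR 10 XOR 3 XOR 5 = 7.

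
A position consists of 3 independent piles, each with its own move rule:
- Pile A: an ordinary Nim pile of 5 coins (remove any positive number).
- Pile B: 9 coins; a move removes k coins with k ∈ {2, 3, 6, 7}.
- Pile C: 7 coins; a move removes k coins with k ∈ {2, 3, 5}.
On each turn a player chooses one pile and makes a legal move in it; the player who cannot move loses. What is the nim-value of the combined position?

5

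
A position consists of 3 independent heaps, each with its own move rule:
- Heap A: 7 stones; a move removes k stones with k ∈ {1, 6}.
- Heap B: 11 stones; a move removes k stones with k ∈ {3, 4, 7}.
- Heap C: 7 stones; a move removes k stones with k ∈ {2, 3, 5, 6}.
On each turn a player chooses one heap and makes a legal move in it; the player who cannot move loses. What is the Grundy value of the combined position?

3

Grundy values for heap A (subtraction set {1, 6}):
k:     0  1  2  3  4  5  6  7
g(k):  0  1  0  1  0  1  2  0
So g(7) = 0.
For heap B, compute g(0), g(1), … with moves {3, 4, 7}:
k:     0  1  2  3  4  5  6  7  8  9 10 11
g(k):  0  0  0  1  1  1  2  2  2  3  0  0
So g(11) = 0.
For heap C, compute g(0), g(1), … with moves {2, 3, 5, 6}:
g(0) = mex{} = 0
g(1) = mex{} = 0
g(2) = mex{0} = 1
g(3) = mex{0} = 1
g(4) = mex{0,1} = 2
g(5) = mex{0,1} = 2
g(6) = mex{0,1,2} = 3
g(7) = mex{0,1,2} = 3
So g(7) = 3.
By the Sprague-Grundy theorem, the Grundy value of a sum of independent games is the XOR of the component values.
Combined value = 0 XOR 0 XOR 3 = 3.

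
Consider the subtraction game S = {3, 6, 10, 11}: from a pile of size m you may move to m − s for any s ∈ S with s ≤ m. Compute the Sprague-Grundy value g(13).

4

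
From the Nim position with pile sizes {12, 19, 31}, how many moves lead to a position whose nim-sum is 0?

Nim-sum: 12 ⊕ 19 ⊕ 31 = 0.
The nim-sum is already 0, so every move leaves a nonzero nim-sum — there are no winning moves.

0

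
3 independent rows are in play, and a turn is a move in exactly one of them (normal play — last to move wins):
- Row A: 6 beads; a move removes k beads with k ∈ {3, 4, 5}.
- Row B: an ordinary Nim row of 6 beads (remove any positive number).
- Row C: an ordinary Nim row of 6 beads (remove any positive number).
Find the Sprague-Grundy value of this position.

2

For row A, compute g(0), g(1), … with moves {3, 4, 5}:
g(0) = mex{} = 0
g(1) = mex{} = 0
g(2) = mex{} = 0
g(3) = mex{0} = 1
g(4) = mex{0} = 1
g(5) = mex{0} = 1
g(6) = mex{0,1} = 2
So g(6) = 2.
Row B is a plain Nim row of size 6, so its Grundy value is 6.
Row C is a plain Nim row of size 6, so its Grundy value is 6.
By the Sprague-Grundy theorem, the Grundy value of a sum of independent games is the XOR of the component values.
Combined value = 2 ⊕ 6 ⊕ 6 = 2.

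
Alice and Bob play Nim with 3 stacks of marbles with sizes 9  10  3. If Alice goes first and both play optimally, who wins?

Bitwise XOR of the heap sizes:
  1001  (9)
  1010  (10)
  0011  (3)
  ----
  0000  (0)
The nim-sum is 0, so this is a P-position: the player to move is in a losing position under optimal play; Alice is about to move from it and so loses — Bob wins.

Bob wins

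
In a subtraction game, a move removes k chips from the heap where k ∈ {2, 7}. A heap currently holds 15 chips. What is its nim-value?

Compute g(0), g(1), … for moves {2, 7}:
k:     0  1  2  3  4  5  6  7  8  9 10 11 12 13 14 15
g(k):  0  0  1  1  0  0  1  1  2  0  0  1  1  0  0  1
So g(15) = 1.

1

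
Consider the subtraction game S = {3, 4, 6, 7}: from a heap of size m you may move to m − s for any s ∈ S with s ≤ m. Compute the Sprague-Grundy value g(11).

0

Grundy values for subtraction set {3, 4, 6, 7}:
k:     0  1  2  3  4  5  6  7  8  9 10 11
g(k):  0  0  0  1  1  1  2  2  2  3  0  0
So g(11) = 0.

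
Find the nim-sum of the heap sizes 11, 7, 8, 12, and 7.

Compute the nim-sum pairwise:
11 ^ 7 = 12
12 ^ 8 = 4
4 ^ 12 = 8
8 ^ 7 = 15

15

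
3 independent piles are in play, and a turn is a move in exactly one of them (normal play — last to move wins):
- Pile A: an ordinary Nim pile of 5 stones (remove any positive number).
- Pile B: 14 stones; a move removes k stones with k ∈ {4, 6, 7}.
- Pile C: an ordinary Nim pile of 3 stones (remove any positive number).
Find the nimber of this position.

Pile A is a plain Nim pile of size 5, so its Grundy value is 5.
Grundy values for pile B (subtraction set {4, 6, 7}):
g(0) = mex{} = 0
g(1) = mex{} = 0
g(2) = mex{} = 0
g(3) = mex{} = 0
g(4) = mex{0} = 1
g(5) = mex{0} = 1
g(6) = mex{0} = 1
g(7) = mex{0} = 1
g(8) = mex{0,1} = 2
g(9) = mex{0,1} = 2
g(10) = mex{0,1} = 2
g(11) = mex{1} = 0
g(12) = mex{1,2} = 0
g(13) = mex{1,2} = 0
g(14) = mex{1,2} = 0
So g(14) = 0.
Pile C is a plain Nim pile of size 3, so its Grundy value is 3.
By the Sprague-Grundy theorem, the Grundy value of a sum of independent games is the XOR of the component values.
Combined value = 5 XOR 0 XOR 3 = 6.

6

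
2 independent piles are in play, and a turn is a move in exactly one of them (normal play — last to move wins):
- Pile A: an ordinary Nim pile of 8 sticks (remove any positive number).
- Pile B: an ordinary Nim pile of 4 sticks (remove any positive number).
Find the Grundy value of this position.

Pile A is a plain Nim pile of size 8, so its Grundy value is 8.
Pile B is a plain Nim pile of size 4, so its Grundy value is 4.
The value of a disjunctive sum is the nim-sum of the parts.
Combined value = 8 XOR 4 = 12.

12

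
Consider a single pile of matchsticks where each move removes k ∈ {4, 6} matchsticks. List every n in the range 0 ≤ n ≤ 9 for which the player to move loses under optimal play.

0, 1, 2, 3

Build the Grundy sequence with g(k) = mex{g(k−s) : s ∈ {4, 6}, s ≤ k}:
g(0) = mex{} = 0
g(1) = mex{} = 0
g(2) = mex{} = 0
g(3) = mex{} = 0
g(4) = mex{0} = 1
g(5) = mex{0} = 1
g(6) = mex{0} = 1
g(7) = mex{0} = 1
g(8) = mex{0,1} = 2
g(9) = mex{0,1} = 2
The P-positions (g = 0) in 0..9 are 0, 1, 2, 3.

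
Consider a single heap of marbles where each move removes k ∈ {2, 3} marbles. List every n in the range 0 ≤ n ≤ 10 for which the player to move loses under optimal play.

Build the Grundy sequence with g(k) = mex{g(k−s) : s ∈ {2, 3}, s ≤ k}:
g(0) = mex{} = 0
g(1) = mex{} = 0
g(2) = mex{0} = 1
g(3) = mex{0} = 1
g(4) = mex{0,1} = 2
g(5) = mex{1} = 0
g(6) = mex{1,2} = 0
g(7) = mex{0,2} = 1
g(8) = mex{0} = 1
g(9) = mex{0,1} = 2
g(10) = mex{1} = 0
The P-positions (g = 0) in 0..10 are 0, 1, 5, 6, 10.

0, 1, 5, 6, 10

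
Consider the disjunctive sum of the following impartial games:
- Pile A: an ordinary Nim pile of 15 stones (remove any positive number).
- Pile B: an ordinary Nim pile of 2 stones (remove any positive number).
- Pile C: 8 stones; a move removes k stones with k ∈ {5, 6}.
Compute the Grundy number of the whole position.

12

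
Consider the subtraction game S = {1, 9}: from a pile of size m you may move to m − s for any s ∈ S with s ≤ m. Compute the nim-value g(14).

Build the Grundy sequence with g(k) = mex{g(k−s) : s ∈ {1, 9}, s ≤ k}:
g(0) = mex{} = 0
g(1) = mex{0} = 1
g(2) = mex{1} = 0
g(3) = mex{0} = 1
g(4) = mex{1} = 0
g(5) = mex{0} = 1
g(6) = mex{1} = 0
g(7) = mex{0} = 1
g(8) = mex{1} = 0
g(9) = mex{0} = 1
g(10) = mex{1} = 0
g(11) = mex{0} = 1
g(12) = mex{1} = 0
g(13) = mex{0} = 1
g(14) = mex{1} = 0
So g(14) = 0.

0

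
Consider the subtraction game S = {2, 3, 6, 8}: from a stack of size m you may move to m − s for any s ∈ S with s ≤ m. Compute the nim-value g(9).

Grundy values for subtraction set {2, 3, 6, 8}:
k:     0  1  2  3  4  5  6  7  8  9
g(k):  0  0  1  1  2  0  3  1  2  2
So g(9) = 2.

2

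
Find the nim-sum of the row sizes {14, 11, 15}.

Compute the nim-sum pairwise:
14 XOR 11 = 5
5 XOR 15 = 10

10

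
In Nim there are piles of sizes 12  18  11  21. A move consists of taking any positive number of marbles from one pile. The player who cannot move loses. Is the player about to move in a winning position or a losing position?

Losing position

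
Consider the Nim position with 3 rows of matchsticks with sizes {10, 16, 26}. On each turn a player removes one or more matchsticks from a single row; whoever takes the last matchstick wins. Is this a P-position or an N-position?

P-position

Compute the nim-sum pairwise:
10 XOR 16 = 26
26 XOR 26 = 0
The nim-sum is 0, so this is a P-position: the player to move is in a losing position under optimal play.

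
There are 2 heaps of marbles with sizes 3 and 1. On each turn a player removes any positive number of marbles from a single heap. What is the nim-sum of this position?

2

Compute the nim-sum pairwise:
3 ⊕ 1 = 2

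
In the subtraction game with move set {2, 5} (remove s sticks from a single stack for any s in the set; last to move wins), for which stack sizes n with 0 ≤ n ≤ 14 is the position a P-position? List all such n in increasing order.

0, 1, 4, 7, 8, 11, 14

Build the Grundy sequence with g(k) = mex{g(k−s) : s ∈ {2, 5}, s ≤ k}:
g(0) = mex{} = 0
g(1) = mex{} = 0
g(2) = mex{0} = 1
g(3) = mex{0} = 1
g(4) = mex{1} = 0
g(5) = mex{0,1} = 2
g(6) = mex{0} = 1
g(7) = mex{1,2} = 0
g(8) = mex{1} = 0
g(9) = mex{0} = 1
g(10) = mex{0,2} = 1
g(11) = mex{1} = 0
g(12) = mex{0,1} = 2
g(13) = mex{0} = 1
g(14) = mex{1,2} = 0
The P-positions (g = 0) in 0..14 are 0, 1, 4, 7, 8, 11, 14.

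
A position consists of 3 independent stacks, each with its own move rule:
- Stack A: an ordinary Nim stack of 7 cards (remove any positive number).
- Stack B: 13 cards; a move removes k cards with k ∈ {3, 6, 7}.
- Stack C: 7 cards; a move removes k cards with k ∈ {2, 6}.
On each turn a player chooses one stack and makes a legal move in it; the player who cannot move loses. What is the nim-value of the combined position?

Stack A is a plain Nim stack of size 7, so its Grundy value is 7.
Build the Grundy sequence for stack B with g(k) = mex{g(k−s) : s ∈ {3, 6, 7}, s ≤ k}:
k:     0  1  2  3  4  5  6  7  8  9 10 11 12 13
g(k):  0  0  0  1  1  1  2  2  2  3  0  0  0  1
So g(13) = 1.
Build the Grundy sequence for stack C with g(k) = mex{g(k−s) : s ∈ {2, 6}, s ≤ k}:
k:     0  1  2  3  4  5  6  7
g(k):  0  0  1  1  0  0  1  1
So g(7) = 1.
By the Sprague-Grundy theorem, the Grundy value of a sum of independent games is the XOR of the component values.
Combined value = 7 XOR 1 XOR 1 = 7.

7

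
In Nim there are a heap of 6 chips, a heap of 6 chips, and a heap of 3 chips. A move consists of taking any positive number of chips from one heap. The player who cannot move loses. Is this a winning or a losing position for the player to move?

Write each in binary and XOR column by column:
  110  (6)
  110  (6)
  011  (3)
  ---
  011  (3)
The nim-sum is 3 ≠ 0, so this is an N-position: the player to move can win.

Winning position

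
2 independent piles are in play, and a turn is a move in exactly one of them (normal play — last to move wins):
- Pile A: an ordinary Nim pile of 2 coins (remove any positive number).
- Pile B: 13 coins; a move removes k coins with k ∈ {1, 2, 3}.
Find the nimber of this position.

Pile A is a plain Nim pile of size 2, so its Grundy value is 2.
For pile B, compute g(0), g(1), … with moves {1, 2, 3}:
k:     0  1  2  3  4  5  6  7  8  9 10 11 12 13
g(k):  0  1  2  3  0  1  2  3  0  1  2  3  0  1
So g(13) = 1.
The value of a disjunctive sum is the nim-sum of the parts.
Combined value = 2 ⊕ 1 = 3.

3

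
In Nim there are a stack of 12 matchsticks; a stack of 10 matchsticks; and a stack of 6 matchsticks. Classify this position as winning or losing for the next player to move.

Compute the nim-sum pairwise:
12 ^ 10 = 6
6 ^ 6 = 0
The nim-sum is 0, so this is a P-position: the player to move is in a losing position under optimal play.

Losing position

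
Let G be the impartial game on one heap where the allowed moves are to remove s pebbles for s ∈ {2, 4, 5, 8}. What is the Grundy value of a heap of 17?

2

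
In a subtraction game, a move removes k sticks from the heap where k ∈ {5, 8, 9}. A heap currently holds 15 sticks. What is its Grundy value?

Build the Grundy sequence with g(k) = mex{g(k−s) : s ∈ {5, 8, 9}, s ≤ k}:
k:     0  1  2  3  4  5  6  7  8  9 10 11 12 13 14 15
g(k):  0  0  0  0  0  1  1  1  1  1  2  2  2  2  0  0
So g(15) = 0.

0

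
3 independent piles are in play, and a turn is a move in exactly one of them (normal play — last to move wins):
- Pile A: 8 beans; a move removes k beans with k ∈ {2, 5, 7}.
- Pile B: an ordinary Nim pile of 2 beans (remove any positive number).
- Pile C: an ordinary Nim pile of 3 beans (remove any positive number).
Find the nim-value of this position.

3

Grundy values for pile A (subtraction set {2, 5, 7}):
k:     0  1  2  3  4  5  6  7  8
g(k):  0  0  1  1  0  2  1  3  2
So g(8) = 2.
Pile B is a plain Nim pile of size 2, so its Grundy value is 2.
Pile C is a plain Nim pile of size 3, so its Grundy value is 3.
By the Sprague-Grundy theorem, the Grundy value of a sum of independent games is the XOR of the component values.
Combined value = 2 ⊕ 2 ⊕ 3 = 3.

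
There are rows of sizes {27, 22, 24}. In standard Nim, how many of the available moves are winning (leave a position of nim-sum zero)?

3

Compute the nim-sum pairwise:
27 ⊕ 22 = 13
13 ⊕ 24 = 21
The overall nim-sum is X = 21. A row of size p has a winning move iff p XOR X < p (reduce it to p XOR X).
  27: 27 XOR 21 = 14 < 27 — winning move (to 14).
  22: 22 XOR 21 = 3 < 22 — winning move (to 3).
  24: 24 XOR 21 = 13 < 24 — winning move (to 13).
That gives 3 winning moves.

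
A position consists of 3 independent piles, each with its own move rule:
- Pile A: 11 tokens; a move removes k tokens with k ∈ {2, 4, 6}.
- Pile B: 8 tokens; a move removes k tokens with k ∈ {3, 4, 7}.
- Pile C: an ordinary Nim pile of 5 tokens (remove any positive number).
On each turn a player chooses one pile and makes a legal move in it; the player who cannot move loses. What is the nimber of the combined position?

6

Build the Grundy sequence for pile A with g(k) = mex{g(k−s) : s ∈ {2, 4, 6}, s ≤ k}:
g(0) = mex{} = 0
g(1) = mex{} = 0
g(2) = mex{0} = 1
g(3) = mex{0} = 1
g(4) = mex{0,1} = 2
g(5) = mex{0,1} = 2
g(6) = mex{0,1,2} = 3
g(7) = mex{0,1,2} = 3
g(8) = mex{1,2,3} = 0
g(9) = mex{1,2,3} = 0
g(10) = mex{0,2,3} = 1
g(11) = mex{0,2,3} = 1
So g(11) = 1.
For pile B, compute g(0), g(1), … with moves {3, 4, 7}:
k:     0  1  2  3  4  5  6  7  8
g(k):  0  0  0  1  1  1  2  2  2
So g(8) = 2.
Pile C is a plain Nim pile of size 5, so its Grundy value is 5.
By the Sprague-Grundy theorem, the Grundy value of a sum of independent games is the XOR of the component values.
Combined value = 1 ⊕ 2 ⊕ 5 = 6.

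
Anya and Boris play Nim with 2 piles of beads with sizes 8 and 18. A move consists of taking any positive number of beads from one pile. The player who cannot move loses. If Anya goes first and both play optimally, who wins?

Anya wins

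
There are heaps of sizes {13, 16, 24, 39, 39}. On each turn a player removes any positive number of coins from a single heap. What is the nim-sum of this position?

5

Write each in binary and XOR column by column:
  001101  (13)
  010000  (16)
  011000  (24)
  100111  (39)
  100111  (39)
  ------
  000101  (5)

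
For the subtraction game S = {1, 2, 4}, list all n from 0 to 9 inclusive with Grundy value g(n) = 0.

0, 3, 6, 9

Compute g(0), g(1), … for moves {1, 2, 4}:
g(0) = mex{} = 0
g(1) = mex{0} = 1
g(2) = mex{0,1} = 2
g(3) = mex{1,2} = 0
g(4) = mex{0,2} = 1
g(5) = mex{0,1} = 2
g(6) = mex{1,2} = 0
g(7) = mex{0,2} = 1
g(8) = mex{0,1} = 2
g(9) = mex{1,2} = 0
The P-positions (g = 0) in 0..9 are 0, 3, 6, 9.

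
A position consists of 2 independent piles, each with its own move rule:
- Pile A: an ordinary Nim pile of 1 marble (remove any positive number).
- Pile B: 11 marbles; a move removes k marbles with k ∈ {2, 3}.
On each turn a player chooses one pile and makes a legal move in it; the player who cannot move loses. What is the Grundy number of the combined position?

Pile A is a plain Nim pile of size 1, so its Grundy value is 1.
For pile B, compute g(0), g(1), … with moves {2, 3}:
k:     0  1  2  3  4  5  6  7  8  9 10 11
g(k):  0  0  1  1  2  0  0  1  1  2  0  0
So g(11) = 0.
By the Sprague-Grundy theorem, the Grundy value of a sum of independent games is the XOR of the component values.
Combined value = 1 ⊕ 0 = 1.

1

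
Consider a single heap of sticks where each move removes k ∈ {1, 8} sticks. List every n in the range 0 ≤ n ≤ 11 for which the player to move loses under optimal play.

0, 2, 4, 6, 9, 11

Compute g(0), g(1), … for moves {1, 8}:
g(0) = mex{} = 0
g(1) = mex{0} = 1
g(2) = mex{1} = 0
g(3) = mex{0} = 1
g(4) = mex{1} = 0
g(5) = mex{0} = 1
g(6) = mex{1} = 0
g(7) = mex{0} = 1
g(8) = mex{0,1} = 2
g(9) = mex{1,2} = 0
g(10) = mex{0} = 1
g(11) = mex{1} = 0
The P-positions (g = 0) in 0..11 are 0, 2, 4, 6, 9, 11.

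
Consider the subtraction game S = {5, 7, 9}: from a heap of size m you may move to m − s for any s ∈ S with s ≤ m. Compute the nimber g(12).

2

Grundy values for subtraction set {5, 7, 9}:
k:     0  1  2  3  4  5  6  7  8  9 10 11 12
g(k):  0  0  0  0  0  1  1  1  1  1  2  2  2
So g(12) = 2.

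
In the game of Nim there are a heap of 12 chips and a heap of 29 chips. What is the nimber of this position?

17

Compute the nim-sum pairwise:
12 ⊕ 29 = 17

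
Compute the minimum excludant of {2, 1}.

0

0 is not in the set, so the mex is 0.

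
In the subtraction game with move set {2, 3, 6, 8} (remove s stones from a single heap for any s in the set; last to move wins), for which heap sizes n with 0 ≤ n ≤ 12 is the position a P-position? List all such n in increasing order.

Grundy values for subtraction set {2, 3, 6, 8}:
k:     0  1  2  3  4  5  6  7  8  9 10 11 12
g(k):  0  0  1  1  2  0  3  1  2  2  0  3  1
The P-positions (g = 0) in 0..12 are 0, 1, 5, 10.

0, 1, 5, 10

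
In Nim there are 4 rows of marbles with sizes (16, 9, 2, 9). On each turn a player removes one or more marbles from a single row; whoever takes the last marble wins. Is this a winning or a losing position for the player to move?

In binary:
  10000  (16)
  01001  (9)
  00010  (2)
  01001  (9)
  -----
  10010  (18)
The nim-sum is 18 ≠ 0, so this is an N-position: the player to move can win.

Winning position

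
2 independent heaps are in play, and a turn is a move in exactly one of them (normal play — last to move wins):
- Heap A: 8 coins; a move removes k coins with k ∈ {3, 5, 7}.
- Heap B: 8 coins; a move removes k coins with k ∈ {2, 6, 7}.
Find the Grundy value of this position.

0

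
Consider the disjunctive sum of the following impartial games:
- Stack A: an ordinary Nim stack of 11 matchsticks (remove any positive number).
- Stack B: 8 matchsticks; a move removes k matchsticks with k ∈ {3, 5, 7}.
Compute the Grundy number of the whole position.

9

Stack A is a plain Nim stack of size 11, so its Grundy value is 11.
For stack B, compute g(0), g(1), … with moves {3, 5, 7}:
g(0) = mex{} = 0
g(1) = mex{} = 0
g(2) = mex{} = 0
g(3) = mex{0} = 1
g(4) = mex{0} = 1
g(5) = mex{0} = 1
g(6) = mex{0,1} = 2
g(7) = mex{0,1} = 2
g(8) = mex{0,1} = 2
So g(8) = 2.
The value of a disjunctive sum is the nim-sum of the parts.
Combined value = 11 ⊕ 2 = 9.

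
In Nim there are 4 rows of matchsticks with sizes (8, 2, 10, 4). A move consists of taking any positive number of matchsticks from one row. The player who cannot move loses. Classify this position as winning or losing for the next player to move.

Winning position

In binary:
  1000  (8)
  0010  (2)
  1010  (10)
  0100  (4)
  ----
  0100  (4)
The nim-sum is 4 ≠ 0, so this is an N-position: the player to move can win.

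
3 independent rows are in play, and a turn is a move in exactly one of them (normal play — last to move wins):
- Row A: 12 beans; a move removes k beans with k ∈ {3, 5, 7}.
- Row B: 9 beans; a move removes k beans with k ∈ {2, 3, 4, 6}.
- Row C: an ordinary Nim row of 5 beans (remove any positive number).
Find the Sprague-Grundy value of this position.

5

Grundy values for row A (subtraction set {3, 5, 7}):
k:     0  1  2  3  4  5  6  7  8  9 10 11 12
g(k):  0  0  0  1  1  1  2  2  2  3  0  0  0
So g(12) = 0.
Build the Grundy sequence for row B with g(k) = mex{g(k−s) : s ∈ {2, 3, 4, 6}, s ≤ k}:
k:     0  1  2  3  4  5  6  7  8  9
g(k):  0  0  1  1  2  2  3  3  0  0
So g(9) = 0.
Row C is a plain Nim row of size 5, so its Grundy value is 5.
The value of a disjunctive sum is the nim-sum of the parts.
Combined value = 0 XOR 0 XOR 5 = 5.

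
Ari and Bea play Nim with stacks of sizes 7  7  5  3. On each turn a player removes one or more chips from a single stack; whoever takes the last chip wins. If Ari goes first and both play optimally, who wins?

Ari wins

Nim-sum: 7 XOR 7 XOR 5 XOR 3 = 6.
The nim-sum is 6 ≠ 0, so this is an N-position: the player to move can win; Ari has a winning move.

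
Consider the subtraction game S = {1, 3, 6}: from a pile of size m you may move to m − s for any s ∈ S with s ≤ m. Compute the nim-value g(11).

0

Build the Grundy sequence with g(k) = mex{g(k−s) : s ∈ {1, 3, 6}, s ≤ k}:
k:     0  1  2  3  4  5  6  7  8  9 10 11
g(k):  0  1  0  1  0  1  2  3  2  0  1  0
So g(11) = 0.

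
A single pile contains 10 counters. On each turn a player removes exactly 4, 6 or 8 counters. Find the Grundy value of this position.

2

Compute g(0), g(1), … for moves {4, 6, 8}:
g(0) = mex{} = 0
g(1) = mex{} = 0
g(2) = mex{} = 0
g(3) = mex{} = 0
g(4) = mex{0} = 1
g(5) = mex{0} = 1
g(6) = mex{0} = 1
g(7) = mex{0} = 1
g(8) = mex{0,1} = 2
g(9) = mex{0,1} = 2
g(10) = mex{0,1} = 2
So g(10) = 2.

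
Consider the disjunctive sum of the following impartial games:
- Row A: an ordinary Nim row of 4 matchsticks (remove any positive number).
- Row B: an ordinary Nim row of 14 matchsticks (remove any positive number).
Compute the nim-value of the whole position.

10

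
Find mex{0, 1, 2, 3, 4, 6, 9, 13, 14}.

5

The values 0, 1, 2, 3, 4 are all present; 5 is the first non-negative integer missing from the set.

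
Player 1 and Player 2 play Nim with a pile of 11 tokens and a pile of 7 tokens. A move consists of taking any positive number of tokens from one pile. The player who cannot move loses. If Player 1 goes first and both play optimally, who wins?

Player 1 wins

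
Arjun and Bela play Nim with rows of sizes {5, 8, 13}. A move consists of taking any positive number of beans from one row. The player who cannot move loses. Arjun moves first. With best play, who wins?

Bela wins

Nim-sum: 5 ⊕ 8 ⊕ 13 = 0.
The nim-sum is 0, so this is a P-position: the player to move is in a losing position under optimal play; Arjun is about to move from it and so loses — Bela wins.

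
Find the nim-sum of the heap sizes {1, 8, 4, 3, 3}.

13

Compute the nim-sum pairwise:
1 ⊕ 8 = 9
9 ⊕ 4 = 13
13 ⊕ 3 = 14
14 ⊕ 3 = 13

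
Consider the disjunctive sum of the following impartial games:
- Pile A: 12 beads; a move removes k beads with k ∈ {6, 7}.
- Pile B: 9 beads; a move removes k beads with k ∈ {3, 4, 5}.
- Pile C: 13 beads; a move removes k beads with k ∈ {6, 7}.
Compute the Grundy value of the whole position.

2

Build the Grundy sequence for pile A with g(k) = mex{g(k−s) : s ∈ {6, 7}, s ≤ k}:
k:     0  1  2  3  4  5  6  7  8  9 10 11 12
g(k):  0  0  0  0  0  0  1  1  1  1  1  1  2
So g(12) = 2.
Grundy values for pile B (subtraction set {3, 4, 5}):
g(0) = mex{} = 0
g(1) = mex{} = 0
g(2) = mex{} = 0
g(3) = mex{0} = 1
g(4) = mex{0} = 1
g(5) = mex{0} = 1
g(6) = mex{0,1} = 2
g(7) = mex{0,1} = 2
g(8) = mex{1} = 0
g(9) = mex{1,2} = 0
So g(9) = 0.
Build the Grundy sequence for pile C with g(k) = mex{g(k−s) : s ∈ {6, 7}, s ≤ k}:
k:     0  1  2  3  4  5  6  7  8  9 10 11 12 13
g(k):  0  0  0  0  0  0  1  1  1  1  1  1  2  0
So g(13) = 0.
The value of a disjunctive sum is the nim-sum of the parts.
Combined value = 2 XOR 0 XOR 0 = 2.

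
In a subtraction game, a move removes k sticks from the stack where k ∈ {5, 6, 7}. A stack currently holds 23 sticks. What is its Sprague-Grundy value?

2

Build the Grundy sequence with g(k) = mex{g(k−s) : s ∈ {5, 6, 7}, s ≤ k}:
k:     0  1  2  3  4  5  6  7  8  9 10 11 12 13 14 15 16 17 18 19 20 21 22 23
g(k):  0  0  0  0  0  1  1  1  1  1  2  2  0  0  0  0  0  1  1  1  1  1  2  2
So g(23) = 2.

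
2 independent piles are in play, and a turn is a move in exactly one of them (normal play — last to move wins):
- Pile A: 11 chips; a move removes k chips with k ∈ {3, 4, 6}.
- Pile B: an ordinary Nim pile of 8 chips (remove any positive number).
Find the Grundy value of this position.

Grundy values for pile A (subtraction set {3, 4, 6}):
g(0) = mex{} = 0
g(1) = mex{} = 0
g(2) = mex{} = 0
g(3) = mex{0} = 1
g(4) = mex{0} = 1
g(5) = mex{0} = 1
g(6) = mex{0,1} = 2
g(7) = mex{0,1} = 2
g(8) = mex{0,1} = 2
g(9) = mex{1,2} = 0
g(10) = mex{1,2} = 0
g(11) = mex{1,2} = 0
So g(11) = 0.
Pile B is a plain Nim pile of size 8, so its Grundy value is 8.
By the Sprague-Grundy theorem, the Grundy value of a sum of independent games is the XOR of the component values.
Combined value = 0 ⊕ 8 = 8.

8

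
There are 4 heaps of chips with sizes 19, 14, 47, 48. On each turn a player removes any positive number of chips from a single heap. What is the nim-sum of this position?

2

Compute the nim-sum pairwise:
19 ⊕ 14 = 29
29 ⊕ 47 = 50
50 ⊕ 48 = 2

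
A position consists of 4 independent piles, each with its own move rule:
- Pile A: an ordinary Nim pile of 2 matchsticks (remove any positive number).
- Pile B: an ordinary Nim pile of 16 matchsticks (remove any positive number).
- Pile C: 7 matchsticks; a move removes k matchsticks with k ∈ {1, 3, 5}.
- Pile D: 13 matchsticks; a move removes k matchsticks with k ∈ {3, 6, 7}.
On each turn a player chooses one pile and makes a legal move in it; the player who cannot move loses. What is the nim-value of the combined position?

18

Pile A is a plain Nim pile of size 2, so its Grundy value is 2.
Pile B is a plain Nim pile of size 16, so its Grundy value is 16.
For pile C, compute g(0), g(1), … with moves {1, 3, 5}:
g(0) = mex{} = 0
g(1) = mex{0} = 1
g(2) = mex{1} = 0
g(3) = mex{0} = 1
g(4) = mex{1} = 0
g(5) = mex{0} = 1
g(6) = mex{1} = 0
g(7) = mex{0} = 1
So g(7) = 1.
Build the Grundy sequence for pile D with g(k) = mex{g(k−s) : s ∈ {3, 6, 7}, s ≤ k}:
k:     0  1  2  3  4  5  6  7  8  9 10 11 12 13
g(k):  0  0  0  1  1  1  2  2  2  3  0  0  0  1
So g(13) = 1.
The value of a disjunctive sum is the nim-sum of the parts.
Combined value = 2 ⊕ 16 ⊕ 1 ⊕ 1 = 18.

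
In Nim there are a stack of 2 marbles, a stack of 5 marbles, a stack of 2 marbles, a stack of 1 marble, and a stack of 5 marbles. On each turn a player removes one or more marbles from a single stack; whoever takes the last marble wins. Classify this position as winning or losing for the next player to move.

Write each in binary and XOR column by column:
  010  (2)
  101  (5)
  010  (2)
  001  (1)
  101  (5)
  ---
  001  (1)
The nim-sum is 1 ≠ 0, so this is an N-position: the player to move can win.

Winning position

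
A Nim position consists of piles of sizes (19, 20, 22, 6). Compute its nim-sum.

23

Bitwise XOR of the heap sizes:
  10011  (19)
  10100  (20)
  10110  (22)
  00110  (6)
  -----
  10111  (23)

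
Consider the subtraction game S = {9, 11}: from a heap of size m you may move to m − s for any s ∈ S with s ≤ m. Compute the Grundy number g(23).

Build the Grundy sequence with g(k) = mex{g(k−s) : s ∈ {9, 11}, s ≤ k}:
k:     0  1  2  3  4  5  6  7  8  9 10 11 12 13 14 15 16 17 18 19 20 21 22 23
g(k):  0  0  0  0  0  0  0  0  0  1  1  1  1  1  1  1  1  1  2  2  0  0  0  0
So g(23) = 0.

0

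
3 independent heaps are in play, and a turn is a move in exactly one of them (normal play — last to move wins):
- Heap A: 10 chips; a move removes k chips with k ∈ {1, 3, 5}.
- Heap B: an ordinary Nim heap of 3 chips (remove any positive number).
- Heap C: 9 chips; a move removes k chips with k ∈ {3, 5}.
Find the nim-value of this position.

3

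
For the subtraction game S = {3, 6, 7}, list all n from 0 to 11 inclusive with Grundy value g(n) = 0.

0, 1, 2, 10, 11

Compute g(0), g(1), … for moves {3, 6, 7}:
k:     0  1  2  3  4  5  6  7  8  9 10 11
g(k):  0  0  0  1  1  1  2  2  2  3  0  0
The P-positions (g = 0) in 0..11 are 0, 1, 2, 10, 11.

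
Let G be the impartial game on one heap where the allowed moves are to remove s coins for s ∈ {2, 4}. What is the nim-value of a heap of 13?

Compute g(0), g(1), … for moves {2, 4}:
g(0) = mex{} = 0
g(1) = mex{} = 0
g(2) = mex{0} = 1
g(3) = mex{0} = 1
g(4) = mex{0,1} = 2
g(5) = mex{0,1} = 2
g(6) = mex{1,2} = 0
g(7) = mex{1,2} = 0
g(8) = mex{0,2} = 1
g(9) = mex{0,2} = 1
g(10) = mex{0,1} = 2
g(11) = mex{0,1} = 2
g(12) = mex{1,2} = 0
g(13) = mex{1,2} = 0
So g(13) = 0.

0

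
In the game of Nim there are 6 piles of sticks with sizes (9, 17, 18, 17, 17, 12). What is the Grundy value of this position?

6

Nim-sum: 9 ⊕ 17 ⊕ 18 ⊕ 17 ⊕ 17 ⊕ 12 = 6.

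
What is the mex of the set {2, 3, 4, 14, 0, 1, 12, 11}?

5

The values 0, 1, 2, 3, 4 are all present; 5 is the first non-negative integer missing from the set.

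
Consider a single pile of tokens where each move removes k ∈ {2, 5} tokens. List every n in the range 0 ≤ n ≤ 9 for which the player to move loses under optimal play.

0, 1, 4, 7, 8

Grundy values for subtraction set {2, 5}:
k:     0  1  2  3  4  5  6  7  8  9
g(k):  0  0  1  1  0  2  1  0  0  1
The P-positions (g = 0) in 0..9 are 0, 1, 4, 7, 8.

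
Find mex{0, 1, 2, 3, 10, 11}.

4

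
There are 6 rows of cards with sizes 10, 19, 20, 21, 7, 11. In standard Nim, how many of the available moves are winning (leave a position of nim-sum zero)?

Nim-sum: 10 XOR 19 XOR 20 XOR 21 XOR 7 XOR 11 = 20.
The overall nim-sum is X = 20. A row of size p has a winning move iff p XOR X < p (reduce it to p XOR X).
  10: 10 XOR 20 = 30 ≥ 10 — no move.
  19: 19 XOR 20 = 7 < 19 — winning move (to 7).
  20: 20 XOR 20 = 0 < 20 — winning move (to 0).
  21: 21 XOR 20 = 1 < 21 — winning move (to 1).
  7: 7 XOR 20 = 19 ≥ 7 — no move.
  11: 11 XOR 20 = 31 ≥ 11 — no move.
That gives 3 winning moves.

3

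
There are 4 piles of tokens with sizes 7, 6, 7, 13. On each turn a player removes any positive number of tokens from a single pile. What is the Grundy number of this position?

11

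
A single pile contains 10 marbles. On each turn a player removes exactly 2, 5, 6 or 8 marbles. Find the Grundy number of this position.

Build the Grundy sequence with g(k) = mex{g(k−s) : s ∈ {2, 5, 6, 8}, s ≤ k}:
g(0) = mex{} = 0
g(1) = mex{} = 0
g(2) = mex{0} = 1
g(3) = mex{0} = 1
g(4) = mex{1} = 0
g(5) = mex{0,1} = 2
g(6) = mex{0} = 1
g(7) = mex{0,1,2} = 3
g(8) = mex{0,1} = 2
g(9) = mex{0,1,3} = 2
g(10) = mex{0,1,2} = 3
So g(10) = 3.

3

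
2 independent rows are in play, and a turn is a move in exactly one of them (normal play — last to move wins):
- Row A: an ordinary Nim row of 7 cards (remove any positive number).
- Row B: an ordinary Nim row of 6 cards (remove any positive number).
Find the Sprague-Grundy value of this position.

1

Row A is a plain Nim row of size 7, so its Grundy value is 7.
Row B is a plain Nim row of size 6, so its Grundy value is 6.
The value of a disjunctive sum is the nim-sum of the parts.
Combined value = 7 ⊕ 6 = 1.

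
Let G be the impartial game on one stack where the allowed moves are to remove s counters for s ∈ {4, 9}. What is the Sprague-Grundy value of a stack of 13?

Grundy values for subtraction set {4, 9}:
k:     0  1  2  3  4  5  6  7  8  9 10 11 12 13
g(k):  0  0  0  0  1  1  1  1  0  2  2  2  1  0
So g(13) = 0.

0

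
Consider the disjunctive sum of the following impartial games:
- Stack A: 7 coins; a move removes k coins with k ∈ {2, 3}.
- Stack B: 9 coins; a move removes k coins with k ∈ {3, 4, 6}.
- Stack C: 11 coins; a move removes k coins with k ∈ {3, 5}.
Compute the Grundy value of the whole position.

For stack A, compute g(0), g(1), … with moves {2, 3}:
k:     0  1  2  3  4  5  6  7
g(k):  0  0  1  1  2  0  0  1
So g(7) = 1.
Grundy values for stack B (subtraction set {3, 4, 6}):
g(0) = mex{} = 0
g(1) = mex{} = 0
g(2) = mex{} = 0
g(3) = mex{0} = 1
g(4) = mex{0} = 1
g(5) = mex{0} = 1
g(6) = mex{0,1} = 2
g(7) = mex{0,1} = 2
g(8) = mex{0,1} = 2
g(9) = mex{1,2} = 0
So g(9) = 0.
Grundy values for stack C (subtraction set {3, 5}):
k:     0  1  2  3  4  5  6  7  8  9 10 11
g(k):  0  0  0  1  1  1  2  2  0  0  0  1
So g(11) = 1.
By the Sprague-Grundy theorem, the Grundy value of a sum of independent games is the XOR of the component values.
Combined value = 1 ⊕ 0 ⊕ 1 = 0.

0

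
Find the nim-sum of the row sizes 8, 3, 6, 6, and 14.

5

In binary:
  1000  (8)
  0011  (3)
  0110  (6)
  0110  (6)
  1110  (14)
  ----
  0101  (5)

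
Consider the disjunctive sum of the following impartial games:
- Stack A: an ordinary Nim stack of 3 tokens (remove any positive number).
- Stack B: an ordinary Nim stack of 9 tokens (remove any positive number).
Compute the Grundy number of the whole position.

Stack A is a plain Nim stack of size 3, so its Grundy value is 3.
Stack B is a plain Nim stack of size 9, so its Grundy value is 9.
The value of a disjunctive sum is the nim-sum of the parts.
Combined value = 3 XOR 9 = 10.

10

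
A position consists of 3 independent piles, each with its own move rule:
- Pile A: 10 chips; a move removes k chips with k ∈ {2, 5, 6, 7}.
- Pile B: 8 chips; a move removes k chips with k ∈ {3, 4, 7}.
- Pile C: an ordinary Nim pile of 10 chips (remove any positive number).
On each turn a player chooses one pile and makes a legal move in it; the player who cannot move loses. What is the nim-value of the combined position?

11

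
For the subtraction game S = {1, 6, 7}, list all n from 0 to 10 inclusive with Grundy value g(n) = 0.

Compute g(0), g(1), … for moves {1, 6, 7}:
k:     0  1  2  3  4  5  6  7  8  9 10
g(k):  0  1  0  1  0  1  2  3  2  3  2
The P-positions (g = 0) in 0..10 are 0, 2, 4.

0, 2, 4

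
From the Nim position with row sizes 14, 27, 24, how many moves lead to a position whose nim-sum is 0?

Compute the nim-sum pairwise:
14 XOR 27 = 21
21 XOR 24 = 13
The overall nim-sum is X = 13. A row of size p has a winning move iff p XOR X < p (reduce it to p XOR X).
  14: 14 XOR 13 = 3 < 14 — winning move (to 3).
  27: 27 XOR 13 = 22 < 27 — winning move (to 22).
  24: 24 XOR 13 = 21 < 24 — winning move (to 21).
That gives 3 winning moves.

3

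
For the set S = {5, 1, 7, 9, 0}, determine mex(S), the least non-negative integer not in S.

The values 0, 1 are all present; 2 is the first non-negative integer missing from the set.

2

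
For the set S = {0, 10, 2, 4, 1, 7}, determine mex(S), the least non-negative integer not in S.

3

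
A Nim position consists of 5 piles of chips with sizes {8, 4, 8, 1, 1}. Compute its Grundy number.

4

Nim-sum: 8 ^ 4 ^ 8 ^ 1 ^ 1 = 4.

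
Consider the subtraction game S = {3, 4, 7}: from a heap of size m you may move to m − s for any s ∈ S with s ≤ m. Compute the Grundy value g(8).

2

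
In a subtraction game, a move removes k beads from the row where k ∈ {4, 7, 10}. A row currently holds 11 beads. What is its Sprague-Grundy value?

2

Grundy values for subtraction set {4, 7, 10}:
g(0) = mex{} = 0
g(1) = mex{} = 0
g(2) = mex{} = 0
g(3) = mex{} = 0
g(4) = mex{0} = 1
g(5) = mex{0} = 1
g(6) = mex{0} = 1
g(7) = mex{0} = 1
g(8) = mex{0,1} = 2
g(9) = mex{0,1} = 2
g(10) = mex{0,1} = 2
g(11) = mex{0,1} = 2
So g(11) = 2.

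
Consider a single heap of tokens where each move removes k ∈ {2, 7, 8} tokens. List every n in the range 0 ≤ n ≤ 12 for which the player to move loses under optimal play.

0, 1, 4, 5, 10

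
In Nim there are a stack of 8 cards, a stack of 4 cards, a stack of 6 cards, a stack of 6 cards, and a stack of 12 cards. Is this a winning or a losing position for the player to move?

Losing position

Compute the nim-sum pairwise:
8 XOR 4 = 12
12 XOR 6 = 10
10 XOR 6 = 12
12 XOR 12 = 0
The nim-sum is 0, so this is a P-position: the player to move is in a losing position under optimal play.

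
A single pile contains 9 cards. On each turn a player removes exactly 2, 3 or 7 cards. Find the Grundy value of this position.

2

Grundy values for subtraction set {2, 3, 7}:
g(0) = mex{} = 0
g(1) = mex{} = 0
g(2) = mex{0} = 1
g(3) = mex{0} = 1
g(4) = mex{0,1} = 2
g(5) = mex{1} = 0
g(6) = mex{1,2} = 0
g(7) = mex{0,2} = 1
g(8) = mex{0} = 1
g(9) = mex{0,1} = 2
So g(9) = 2.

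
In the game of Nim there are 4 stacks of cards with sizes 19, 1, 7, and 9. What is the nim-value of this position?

Nim-sum: 19 ⊕ 1 ⊕ 7 ⊕ 9 = 28.

28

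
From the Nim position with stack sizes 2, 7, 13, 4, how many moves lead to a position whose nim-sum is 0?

1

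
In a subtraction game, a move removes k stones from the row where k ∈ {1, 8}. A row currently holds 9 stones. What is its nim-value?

0

Compute g(0), g(1), … for moves {1, 8}:
k:     0  1  2  3  4  5  6  7  8  9
g(k):  0  1  0  1  0  1  0  1  2  0
So g(9) = 0.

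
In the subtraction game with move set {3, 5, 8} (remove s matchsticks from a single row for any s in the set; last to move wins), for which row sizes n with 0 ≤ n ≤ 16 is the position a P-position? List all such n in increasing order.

0, 1, 2, 11, 12, 13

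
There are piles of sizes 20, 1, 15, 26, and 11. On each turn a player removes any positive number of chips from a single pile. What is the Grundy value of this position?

Nim-sum: 20 XOR 1 XOR 15 XOR 26 XOR 11 = 11.

11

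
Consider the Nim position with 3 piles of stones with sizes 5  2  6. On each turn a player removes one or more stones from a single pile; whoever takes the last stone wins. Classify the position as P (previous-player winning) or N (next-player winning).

Nim-sum: 5 XOR 2 XOR 6 = 1.
The nim-sum is 1 ≠ 0, so this is an N-position: the player to move can win.

N-position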